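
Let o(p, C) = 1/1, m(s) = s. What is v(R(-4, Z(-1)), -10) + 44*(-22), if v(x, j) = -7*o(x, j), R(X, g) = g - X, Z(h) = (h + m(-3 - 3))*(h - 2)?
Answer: -975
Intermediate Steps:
Z(h) = (-6 + h)*(-2 + h) (Z(h) = (h + (-3 - 3))*(h - 2) = (h - 6)*(-2 + h) = (-6 + h)*(-2 + h))
o(p, C) = 1
v(x, j) = -7 (v(x, j) = -7*1 = -7)
v(R(-4, Z(-1)), -10) + 44*(-22) = -7 + 44*(-22) = -7 - 968 = -975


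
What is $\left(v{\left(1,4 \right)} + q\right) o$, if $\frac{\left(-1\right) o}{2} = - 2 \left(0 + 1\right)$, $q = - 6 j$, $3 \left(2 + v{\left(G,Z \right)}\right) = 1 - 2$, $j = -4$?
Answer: $\frac{260}{3} \approx 86.667$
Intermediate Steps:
$v{\left(G,Z \right)} = - \frac{7}{3}$ ($v{\left(G,Z \right)} = -2 + \frac{1 - 2}{3} = -2 + \frac{1}{3} \left(-1\right) = -2 - \frac{1}{3} = - \frac{7}{3}$)
$q = 24$ ($q = \left(-6\right) \left(-4\right) = 24$)
$o = 4$ ($o = - 2 \left(- 2 \left(0 + 1\right)\right) = - 2 \left(\left(-2\right) 1\right) = \left(-2\right) \left(-2\right) = 4$)
$\left(v{\left(1,4 \right)} + q\right) o = \left(- \frac{7}{3} + 24\right) 4 = \frac{65}{3} \cdot 4 = \frac{260}{3}$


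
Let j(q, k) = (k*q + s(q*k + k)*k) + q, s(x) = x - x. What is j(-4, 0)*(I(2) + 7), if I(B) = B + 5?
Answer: -56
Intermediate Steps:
I(B) = 5 + B
s(x) = 0
j(q, k) = q + k*q (j(q, k) = (k*q + 0*k) + q = (k*q + 0) + q = k*q + q = q + k*q)
j(-4, 0)*(I(2) + 7) = (-4*(1 + 0))*((5 + 2) + 7) = (-4*1)*(7 + 7) = -4*14 = -56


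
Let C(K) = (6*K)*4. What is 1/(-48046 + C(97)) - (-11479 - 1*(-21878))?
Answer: -475421483/45718 ≈ -10399.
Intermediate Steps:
C(K) = 24*K
1/(-48046 + C(97)) - (-11479 - 1*(-21878)) = 1/(-48046 + 24*97) - (-11479 - 1*(-21878)) = 1/(-48046 + 2328) - (-11479 + 21878) = 1/(-45718) - 1*10399 = -1/45718 - 10399 = -475421483/45718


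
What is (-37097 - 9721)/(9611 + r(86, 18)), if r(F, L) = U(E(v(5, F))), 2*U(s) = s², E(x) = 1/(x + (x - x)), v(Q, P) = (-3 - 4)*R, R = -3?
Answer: -41293476/8476903 ≈ -4.8713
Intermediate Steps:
v(Q, P) = 21 (v(Q, P) = (-3 - 4)*(-3) = -7*(-3) = 21)
E(x) = 1/x (E(x) = 1/(x + 0) = 1/x)
U(s) = s²/2
r(F, L) = 1/882 (r(F, L) = (1/21)²/2 = (½)*(1/441) = 1/882)
(-37097 - 9721)/(9611 + r(86, 18)) = (-37097 - 9721)/(9611 + 1/882) = -46818/8476903/882 = -46818*882/8476903 = -41293476/8476903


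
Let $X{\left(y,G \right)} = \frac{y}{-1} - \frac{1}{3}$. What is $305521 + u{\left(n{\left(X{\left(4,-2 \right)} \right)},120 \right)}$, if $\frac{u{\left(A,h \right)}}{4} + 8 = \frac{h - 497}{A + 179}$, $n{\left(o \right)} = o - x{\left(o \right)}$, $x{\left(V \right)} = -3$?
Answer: $\frac{12524701}{41} \approx 3.0548 \cdot 10^{5}$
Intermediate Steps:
$X{\left(y,G \right)} = - \frac{1}{3} - y$ ($X{\left(y,G \right)} = y \left(-1\right) - \frac{1}{3} = - y - \frac{1}{3} = - \frac{1}{3} - y$)
$n{\left(o \right)} = 3 + o$ ($n{\left(o \right)} = o - -3 = o + 3 = 3 + o$)
$u{\left(A,h \right)} = -32 + \frac{4 \left(-497 + h\right)}{179 + A}$ ($u{\left(A,h \right)} = -32 + 4 \frac{h - 497}{A + 179} = -32 + 4 \frac{-497 + h}{179 + A} = -32 + \frac{4 \left(-497 + h\right)}{179 + A}$)
$305521 + u{\left(n{\left(X{\left(4,-2 \right)} \right)},120 \right)} = 305521 + \frac{4 \left(-1929 + 120 - 8 \left(3 - \frac{13}{3}\right)\right)}{179 + \left(3 - \frac{13}{3}\right)} = 305521 + \frac{4 \left(-1929 + 120 - - \frac{32}{3}\right)}{179 - \frac{4}{3}} = 305521 + \frac{4 \left(-1929 + 120 + \frac{32}{3}\right)}{\frac{533}{3}} = 305521 + 4 \cdot \frac{3}{533} \left(- \frac{5395}{3}\right) = 305521 - \frac{1660}{41} = \frac{12524701}{41}$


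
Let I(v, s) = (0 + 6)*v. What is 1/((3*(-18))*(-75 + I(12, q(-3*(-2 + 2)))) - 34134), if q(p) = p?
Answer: -1/33972 ≈ -2.9436e-5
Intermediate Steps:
I(v, s) = 6*v
1/((3*(-18))*(-75 + I(12, q(-3*(-2 + 2)))) - 34134) = 1/((3*(-18))*(-75 + 6*12) - 34134) = 1/(-54*(-75 + 72) - 34134) = 1/(-54*(-3) - 34134) = 1/(162 - 34134) = 1/(-33972) = -1/33972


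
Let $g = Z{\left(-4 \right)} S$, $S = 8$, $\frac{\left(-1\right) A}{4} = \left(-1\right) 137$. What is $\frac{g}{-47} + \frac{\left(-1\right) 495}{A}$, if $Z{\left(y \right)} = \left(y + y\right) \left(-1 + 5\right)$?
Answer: $\frac{117023}{25756} \approx 4.5435$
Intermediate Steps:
$A = 548$ ($A = - 4 \left(\left(-1\right) 137\right) = \left(-4\right) \left(-137\right) = 548$)
$Z{\left(y \right)} = 8 y$ ($Z{\left(y \right)} = 2 y 4 = 8 y$)
$g = -256$ ($g = 8 \left(-4\right) 8 = \left(-32\right) 8 = -256$)
$\frac{g}{-47} + \frac{\left(-1\right) 495}{A} = - \frac{256}{-47} + \frac{\left(-1\right) 495}{548} = \left(-256\right) \left(- \frac{1}{47}\right) - \frac{495}{548} = \frac{256}{47} - \frac{495}{548} = \frac{117023}{25756}$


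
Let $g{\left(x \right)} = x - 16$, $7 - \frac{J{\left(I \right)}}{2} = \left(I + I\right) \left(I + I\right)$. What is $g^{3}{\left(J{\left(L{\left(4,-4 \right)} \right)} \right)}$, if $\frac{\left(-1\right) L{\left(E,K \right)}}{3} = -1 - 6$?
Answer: $-43986977000$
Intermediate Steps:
$L{\left(E,K \right)} = 21$ ($L{\left(E,K \right)} = - 3 \left(-1 - 6\right) = \left(-3\right) \left(-7\right) = 21$)
$J{\left(I \right)} = 14 - 8 I^{2}$ ($J{\left(I \right)} = 14 - 2 \left(I + I\right) \left(I + I\right) = 14 - 2 \cdot 2 I 2 I = 14 - 2 \cdot 4 I^{2} = 14 - 8 I^{2}$)
$g{\left(x \right)} = -16 + x$ ($g{\left(x \right)} = x - 16 = -16 + x$)
$g^{3}{\left(J{\left(L{\left(4,-4 \right)} \right)} \right)} = \left(-16 + \left(14 - 8 \cdot 21^{2}\right)\right)^{3} = \left(-16 + \left(14 - 3528\right)\right)^{3} = \left(-16 - 3514\right)^{3} = \left(-3530\right)^{3} = -43986977000$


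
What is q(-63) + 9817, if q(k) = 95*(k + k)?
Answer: -2153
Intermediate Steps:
q(k) = 190*k (q(k) = 95*(2*k) = 190*k)
q(-63) + 9817 = 190*(-63) + 9817 = -11970 + 9817 = -2153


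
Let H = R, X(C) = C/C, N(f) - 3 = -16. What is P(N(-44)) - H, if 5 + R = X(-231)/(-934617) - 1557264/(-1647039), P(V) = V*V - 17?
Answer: 80074202714014/513116883021 ≈ 156.05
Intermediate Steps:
N(f) = -13 (N(f) = 3 - 16 = -13)
P(V) = -17 + V² (P(V) = V² - 17 = -17 + V²)
X(C) = 1
R = -2080436494822/513116883021 (R = -5 + (1/(-934617) - 1557264/(-1647039)) = -5 + (1*(-1/934617) - 1557264*(-1/1647039)) = -5 + (-1/934617 + 519088/549013) = -5 + 485147920283/513116883021 = -2080436494822/513116883021 ≈ -4.0545)
H = -2080436494822/513116883021 ≈ -4.0545
P(N(-44)) - H = (-17 + (-13)²) - 1*(-2080436494822/513116883021) = (-17 + 169) + 2080436494822/513116883021 = 152 + 2080436494822/513116883021 = 80074202714014/513116883021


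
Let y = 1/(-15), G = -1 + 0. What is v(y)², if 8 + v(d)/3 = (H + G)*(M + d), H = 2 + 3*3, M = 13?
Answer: 132496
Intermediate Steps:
G = -1
H = 11 (H = 2 + 9 = 11)
y = -1/15 ≈ -0.066667
v(d) = 366 + 30*d (v(d) = -24 + 3*((11 - 1)*(13 + d)) = -24 + 3*(10*(13 + d)) = -24 + 3*(130 + 10*d) = -24 + (390 + 30*d) = 366 + 30*d)
v(y)² = (366 + 30*(-1/15))² = (366 - 2)² = 364² = 132496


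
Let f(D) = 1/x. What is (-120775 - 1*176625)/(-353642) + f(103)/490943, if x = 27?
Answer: 1971087227521/2343843869481 ≈ 0.84096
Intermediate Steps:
f(D) = 1/27
(-120775 - 1*176625)/(-353642) + f(103)/490943 = (-120775 - 1*176625)/(-353642) + (1/27)/490943 = (-120775 - 176625)*(-1/353642) + (1/27)*(1/490943) = -297400*(-1/353642) + 1/13255461 = 148700/176821 + 1/13255461 = 1971087227521/2343843869481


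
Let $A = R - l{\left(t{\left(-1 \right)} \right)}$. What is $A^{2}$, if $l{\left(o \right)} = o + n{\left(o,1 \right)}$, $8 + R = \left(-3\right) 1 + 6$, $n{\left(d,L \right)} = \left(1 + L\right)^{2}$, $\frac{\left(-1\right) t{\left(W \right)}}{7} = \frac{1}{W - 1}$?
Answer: $\frac{625}{4} \approx 156.25$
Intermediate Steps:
$t{\left(W \right)} = - \frac{7}{-1 + W}$ ($t{\left(W \right)} = - \frac{7}{W - 1} = - \frac{7}{-1 + W}$)
$R = -5$ ($R = -8 + \left(\left(-3\right) 1 + 6\right) = -8 + \left(-3 + 6\right) = -8 + 3 = -5$)
$l{\left(o \right)} = 4 + o$ ($l{\left(o \right)} = o + \left(1 + 1\right)^{2} = o + 2^{2} = o + 4 = 4 + o$)
$A = - \frac{25}{2}$ ($A = -5 - \left(4 - \frac{7}{-1 - 1}\right) = -5 - \left(4 - \frac{7}{-2}\right) = -5 - \left(4 - - \frac{7}{2}\right) = -5 - \left(4 + \frac{7}{2}\right) = -5 - \frac{15}{2} = - \frac{25}{2} \approx -12.5$)
$A^{2} = \left(- \frac{25}{2}\right)^{2} = \frac{625}{4}$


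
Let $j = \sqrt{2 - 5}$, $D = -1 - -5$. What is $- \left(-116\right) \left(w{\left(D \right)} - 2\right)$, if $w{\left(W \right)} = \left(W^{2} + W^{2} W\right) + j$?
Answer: $9048 + 116 i \sqrt{3} \approx 9048.0 + 200.92 i$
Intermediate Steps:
$D = 4$ ($D = -1 + 5 = 4$)
$j = i \sqrt{3}$ ($j = \sqrt{-3} = i \sqrt{3} \approx 1.732 i$)
$w{\left(W \right)} = W^{2} + W^{3} + i \sqrt{3}$ ($w{\left(W \right)} = \left(W^{2} + W^{2} W\right) + i \sqrt{3} = \left(W^{2} + W^{3}\right) + i \sqrt{3} = W^{2} + W^{3} + i \sqrt{3}$)
$- \left(-116\right) \left(w{\left(D \right)} - 2\right) = - \left(-116\right) \left(\left(4^{2} + 4^{3} + i \sqrt{3}\right) - 2\right) = - \left(-116\right) \left(\left(16 + 64 + i \sqrt{3}\right) - 2\right) = - \left(-116\right) \left(\left(80 + i \sqrt{3}\right) - 2\right) = - \left(-116\right) \left(78 + i \sqrt{3}\right) = - (-9048 - 116 i \sqrt{3}) = 9048 + 116 i \sqrt{3}$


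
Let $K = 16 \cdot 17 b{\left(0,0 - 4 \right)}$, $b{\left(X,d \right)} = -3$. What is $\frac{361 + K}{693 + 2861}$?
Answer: $- \frac{455}{3554} \approx -0.12802$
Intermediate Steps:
$K = -816$ ($K = 16 \cdot 17 \left(-3\right) = 272 \left(-3\right) = -816$)
$\frac{361 + K}{693 + 2861} = \frac{361 - 816}{693 + 2861} = - \frac{455}{3554}$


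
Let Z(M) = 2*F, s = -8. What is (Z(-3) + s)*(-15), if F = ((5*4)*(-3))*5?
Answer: 9120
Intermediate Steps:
F = -300 (F = (20*(-3))*5 = -60*5 = -300)
Z(M) = -600 (Z(M) = 2*(-300) = -600)
(Z(-3) + s)*(-15) = (-600 - 8)*(-15) = -608*(-15) = 9120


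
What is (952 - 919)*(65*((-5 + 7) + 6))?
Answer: 17160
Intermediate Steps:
(952 - 919)*(65*((-5 + 7) + 6)) = 33*(65*(2 + 6)) = 33*(65*8) = 33*520 = 17160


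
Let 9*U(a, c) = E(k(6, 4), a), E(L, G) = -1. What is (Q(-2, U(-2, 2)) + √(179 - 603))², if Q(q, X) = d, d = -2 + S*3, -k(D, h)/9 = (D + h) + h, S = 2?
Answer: -408 + 16*I*√106 ≈ -408.0 + 164.73*I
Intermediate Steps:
k(D, h) = -18*h - 9*D (k(D, h) = -9*((D + h) + h) = -9*(D + 2*h) = -18*h - 9*D)
U(a, c) = -⅑ (U(a, c) = (⅑)*(-1) = -⅑)
d = 4 (d = -2 + 2*3 = -2 + 6 = 4)
Q(q, X) = 4
(Q(-2, U(-2, 2)) + √(179 - 603))² = (4 + √(179 - 603))² = (4 + √(-424))² = (4 + 2*I*√106)²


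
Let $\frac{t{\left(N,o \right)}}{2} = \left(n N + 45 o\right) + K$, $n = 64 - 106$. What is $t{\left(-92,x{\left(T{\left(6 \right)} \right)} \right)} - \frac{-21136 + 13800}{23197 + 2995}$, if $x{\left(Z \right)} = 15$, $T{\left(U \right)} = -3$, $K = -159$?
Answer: $\frac{28681157}{3274} \approx 8760.3$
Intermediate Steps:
$n = -42$ ($n = 64 - 106 = -42$)
$t{\left(N,o \right)} = -318 - 84 N + 90 o$ ($t{\left(N,o \right)} = 2 \left(\left(- 42 N + 45 o\right) - 159\right) = 2 \left(-159 - 42 N + 45 o\right) = -318 - 84 N + 90 o$)
$t{\left(-92,x{\left(T{\left(6 \right)} \right)} \right)} - \frac{-21136 + 13800}{23197 + 2995} = \left(-318 - -7728 + 90 \cdot 15\right) - \frac{-21136 + 13800}{23197 + 2995} = \left(-318 + 7728 + 1350\right) - - \frac{7336}{26192} = 8760 - \left(-7336\right) \frac{1}{26192} = 8760 - - \frac{917}{3274} = 8760 + \frac{917}{3274} = \frac{28681157}{3274}$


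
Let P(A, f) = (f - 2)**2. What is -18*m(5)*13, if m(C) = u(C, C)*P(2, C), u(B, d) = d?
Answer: -10530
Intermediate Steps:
P(A, f) = (-2 + f)**2
m(C) = C*(-2 + C)**2
-18*m(5)*13 = -90*(-2 + 5)**2*13 = -90*3**2*13 = -90*9*13 = -18*45*13 = -810*13 = -10530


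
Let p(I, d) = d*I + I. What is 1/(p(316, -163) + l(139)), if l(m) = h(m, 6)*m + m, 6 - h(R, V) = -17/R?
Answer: -1/50202 ≈ -1.9920e-5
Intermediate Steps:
h(R, V) = 6 + 17/R (h(R, V) = 6 - (-17)/R = 6 + 17/R)
p(I, d) = I + I*d (p(I, d) = I*d + I = I + I*d)
l(m) = m + m*(6 + 17/m) (l(m) = (6 + 17/m)*m + m = m*(6 + 17/m) + m = m + m*(6 + 17/m))
1/(p(316, -163) + l(139)) = 1/(316*(1 - 163) + (17 + 7*139)) = 1/(316*(-162) + (17 + 973)) = 1/(-51192 + 990) = 1/(-50202) = -1/50202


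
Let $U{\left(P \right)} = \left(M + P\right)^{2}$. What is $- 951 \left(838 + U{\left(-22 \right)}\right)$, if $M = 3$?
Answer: $-1140249$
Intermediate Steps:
$U{\left(P \right)} = \left(3 + P\right)^{2}$
$- 951 \left(838 + U{\left(-22 \right)}\right) = - 951 \left(838 + \left(3 - 22\right)^{2}\right) = - 951 \left(838 + \left(-19\right)^{2}\right) = - 951 \left(838 + 361\right) = \left(-951\right) 1199 = -1140249$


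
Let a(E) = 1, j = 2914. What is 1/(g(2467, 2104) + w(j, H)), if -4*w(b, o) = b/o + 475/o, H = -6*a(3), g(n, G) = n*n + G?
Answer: 24/146120021 ≈ 1.6425e-7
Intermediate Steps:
g(n, G) = G + n² (g(n, G) = n² + G = G + n²)
H = -6 (H = -6*1 = -6)
w(b, o) = -475/(4*o) - b/(4*o) (w(b, o) = -(b/o + 475/o)/4 = -(475/o + b/o)/4 = -475/(4*o) - b/(4*o))
1/(g(2467, 2104) + w(j, H)) = 1/((2104 + 2467²) + (¼)*(-475 - 1*2914)/(-6)) = 1/((2104 + 6086089) + (¼)*(-⅙)*(-475 - 2914)) = 1/(6088193 + (¼)*(-⅙)*(-3389)) = 1/(6088193 + 3389/24) = 1/(146120021/24) = 24/146120021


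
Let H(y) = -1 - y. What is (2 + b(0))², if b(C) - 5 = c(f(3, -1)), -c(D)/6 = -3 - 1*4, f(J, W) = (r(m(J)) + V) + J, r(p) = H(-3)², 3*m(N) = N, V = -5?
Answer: 2401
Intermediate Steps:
m(N) = N/3
r(p) = 4 (r(p) = (-1 - 1*(-3))² = (-1 + 3)² = 2² = 4)
f(J, W) = -1 + J (f(J, W) = (4 - 5) + J = -1 + J)
c(D) = 42 (c(D) = -6*(-3 - 1*4) = -6*(-3 - 4) = -6*(-7) = 42)
b(C) = 47 (b(C) = 5 + 42 = 47)
(2 + b(0))² = (2 + 47)² = 49² = 2401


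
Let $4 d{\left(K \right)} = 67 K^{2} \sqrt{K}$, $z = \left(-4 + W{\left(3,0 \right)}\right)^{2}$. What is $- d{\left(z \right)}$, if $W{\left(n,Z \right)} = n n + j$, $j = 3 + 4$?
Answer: $-4167936$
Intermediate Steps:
$j = 7$
$W{\left(n,Z \right)} = 7 + n^{2}$ ($W{\left(n,Z \right)} = n n + 7 = n^{2} + 7 = 7 + n^{2}$)
$z = 144$ ($z = \left(-4 + \left(7 + 3^{2}\right)\right)^{2} = \left(-4 + \left(7 + 9\right)\right)^{2} = \left(-4 + 16\right)^{2} = 12^{2} = 144$)
$d{\left(K \right)} = \frac{67 K^{\frac{5}{2}}}{4}$ ($d{\left(K \right)} = \frac{67 K^{2} \sqrt{K}}{4} = \frac{67 K^{\frac{5}{2}}}{4}$)
$- d{\left(z \right)} = - \frac{67 \cdot 144^{\frac{5}{2}}}{4} = - \frac{67 \cdot 248832}{4} = \left(-1\right) 4167936 = -4167936$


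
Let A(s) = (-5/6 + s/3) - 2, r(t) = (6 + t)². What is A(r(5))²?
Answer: 5625/4 ≈ 1406.3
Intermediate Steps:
A(s) = -17/6 + s/3 (A(s) = (-5*⅙ + s*(⅓)) - 2 = (-⅚ + s/3) - 2 = -17/6 + s/3)
A(r(5))² = (-17/6 + (6 + 5)²/3)² = (-17/6 + (⅓)*11²)² = (-17/6 + (⅓)*121)² = (-17/6 + 121/3)² = (75/2)² = 5625/4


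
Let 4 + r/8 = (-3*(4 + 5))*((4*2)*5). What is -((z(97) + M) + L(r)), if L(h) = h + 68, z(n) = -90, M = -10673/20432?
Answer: 177646481/20432 ≈ 8694.5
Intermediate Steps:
M = -10673/20432 (M = -10673*1/20432 = -10673/20432 ≈ -0.52237)
r = -8672 (r = -32 + 8*((-3*(4 + 5))*((4*2)*5)) = -32 + 8*((-3*9)*(8*5)) = -32 + 8*(-27*40) = -32 + 8*(-1080) = -32 - 8640 = -8672)
L(h) = 68 + h
-((z(97) + M) + L(r)) = -((-90 - 10673/20432) + (68 - 8672)) = -(-1849553/20432 - 8604) = -1*(-177646481/20432) = 177646481/20432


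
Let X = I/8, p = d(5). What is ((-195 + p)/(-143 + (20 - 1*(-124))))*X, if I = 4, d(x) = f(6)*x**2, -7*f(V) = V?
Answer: -1515/14 ≈ -108.21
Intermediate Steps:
f(V) = -V/7
d(x) = -6*x**2/7 (d(x) = (-1/7*6)*x**2 = -6*x**2/7)
p = -150/7 (p = -6/7*5**2 = -6/7*25 = -150/7 ≈ -21.429)
X = 1/2 (X = 4/8 = (1/8)*4 = 1/2 ≈ 0.50000)
((-195 + p)/(-143 + (20 - 1*(-124))))*X = ((-195 - 150/7)/(-143 + (20 - 1*(-124))))*(1/2) = -1515/(7*(-143 + (20 + 124)))*(1/2) = -1515/(7*(-143 + 144))*(1/2) = -1515/7/1*(1/2) = -1515/7*1*(1/2) = -1515/7*1/2 = -1515/14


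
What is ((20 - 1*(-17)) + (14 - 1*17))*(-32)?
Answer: -1088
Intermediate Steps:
((20 - 1*(-17)) + (14 - 1*17))*(-32) = ((20 + 17) + (14 - 17))*(-32) = (37 - 3)*(-32) = 34*(-32) = -1088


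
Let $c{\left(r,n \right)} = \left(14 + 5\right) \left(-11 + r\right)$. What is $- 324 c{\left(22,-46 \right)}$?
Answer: $-67716$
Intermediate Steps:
$c{\left(r,n \right)} = -209 + 19 r$ ($c{\left(r,n \right)} = 19 \left(-11 + r\right) = -209 + 19 r$)
$- 324 c{\left(22,-46 \right)} = - 324 \left(-209 + 19 \cdot 22\right) = - 324 \left(-209 + 418\right) = \left(-324\right) 209 = -67716$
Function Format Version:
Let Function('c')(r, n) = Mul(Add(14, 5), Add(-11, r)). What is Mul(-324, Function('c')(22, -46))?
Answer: -67716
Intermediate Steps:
Function('c')(r, n) = Add(-209, Mul(19, r)) (Function('c')(r, n) = Mul(19, Add(-11, r)) = Add(-209, Mul(19, r)))
Mul(-324, Function('c')(22, -46)) = Mul(-324, Add(-209, Mul(19, 22))) = Mul(-324, Add(-209, 418)) = Mul(-324, 209) = -67716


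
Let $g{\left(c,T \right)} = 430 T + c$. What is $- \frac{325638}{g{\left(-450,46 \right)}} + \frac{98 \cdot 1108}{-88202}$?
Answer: $- \frac{7705212899}{426236165} \approx -18.077$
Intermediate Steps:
$g{\left(c,T \right)} = c + 430 T$
$- \frac{325638}{g{\left(-450,46 \right)}} + \frac{98 \cdot 1108}{-88202} = - \frac{325638}{-450 + 430 \cdot 46} + \frac{98 \cdot 1108}{-88202} = - \frac{325638}{-450 + 19780} + 108584 \left(- \frac{1}{88202}\right) = - \frac{325638}{19330} - \frac{54292}{44101} = \left(-325638\right) \frac{1}{19330} - \frac{54292}{44101} = - \frac{162819}{9665} - \frac{54292}{44101} = - \frac{7705212899}{426236165}$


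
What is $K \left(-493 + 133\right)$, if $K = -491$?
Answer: $176760$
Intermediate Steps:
$K \left(-493 + 133\right) = - 491 \left(-493 + 133\right) = \left(-491\right) \left(-360\right) = 176760$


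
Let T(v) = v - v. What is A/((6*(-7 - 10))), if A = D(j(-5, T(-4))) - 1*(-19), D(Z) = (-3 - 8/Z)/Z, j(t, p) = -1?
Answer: -7/51 ≈ -0.13725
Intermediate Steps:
T(v) = 0
D(Z) = (-3 - 8/Z)/Z
A = 14 (A = (-8 - 3*(-1))/(-1)² - 1*(-19) = 1*(-8 + 3) + 19 = 1*(-5) + 19 = -5 + 19 = 14)
A/((6*(-7 - 10))) = 14/((6*(-7 - 10))) = 14/((6*(-17))) = 14/(-102) = 14*(-1/102) = -7/51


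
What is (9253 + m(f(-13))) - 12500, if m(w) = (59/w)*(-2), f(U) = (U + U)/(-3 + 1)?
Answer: -42329/13 ≈ -3256.1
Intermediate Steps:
f(U) = -U (f(U) = (2*U)/(-2) = (2*U)*(-½) = -U)
m(w) = -118/w
(9253 + m(f(-13))) - 12500 = (9253 - 118/((-1*(-13)))) - 12500 = (9253 - 118/13) - 12500 = 120171/13 - 12500 = -42329/13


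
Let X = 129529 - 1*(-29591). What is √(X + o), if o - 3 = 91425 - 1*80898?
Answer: 15*√754 ≈ 411.89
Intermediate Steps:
o = 10530 (o = 3 + (91425 - 1*80898) = 3 + (91425 - 80898) = 3 + 10527 = 10530)
X = 159120 (X = 129529 + 29591 = 159120)
√(X + o) = √(159120 + 10530) = √169650 = 15*√754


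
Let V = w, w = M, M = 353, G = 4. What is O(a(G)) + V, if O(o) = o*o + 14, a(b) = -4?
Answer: 383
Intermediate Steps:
w = 353
O(o) = 14 + o² (O(o) = o² + 14 = 14 + o²)
V = 353
O(a(G)) + V = (14 + (-4)²) + 353 = (14 + 16) + 353 = 30 + 353 = 383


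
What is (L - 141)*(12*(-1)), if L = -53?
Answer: 2328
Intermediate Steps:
(L - 141)*(12*(-1)) = (-53 - 141)*(12*(-1)) = -194*(-12) = 2328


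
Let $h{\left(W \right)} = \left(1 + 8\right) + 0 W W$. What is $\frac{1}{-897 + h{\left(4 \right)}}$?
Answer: $- \frac{1}{888} \approx -0.0011261$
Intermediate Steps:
$h{\left(W \right)} = 9$ ($h{\left(W \right)} = 9 + 0 W = 9 + 0 = 9$)
$\frac{1}{-897 + h{\left(4 \right)}} = \frac{1}{-897 + 9} = \frac{1}{-888} = - \frac{1}{888}$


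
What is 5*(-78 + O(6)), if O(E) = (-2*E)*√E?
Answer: -390 - 60*√6 ≈ -536.97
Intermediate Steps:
O(E) = -2*E^(3/2)
5*(-78 + O(6)) = 5*(-78 - 12*√6) = -390 - 60*√6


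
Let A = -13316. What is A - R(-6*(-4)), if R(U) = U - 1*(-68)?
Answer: -13408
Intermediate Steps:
R(U) = 68 + U (R(U) = U + 68 = 68 + U)
A - R(-6*(-4)) = -13316 - (68 - 6*(-4)) = -13316 - (68 + 24) = -13316 - 1*92 = -13316 - 92 = -13408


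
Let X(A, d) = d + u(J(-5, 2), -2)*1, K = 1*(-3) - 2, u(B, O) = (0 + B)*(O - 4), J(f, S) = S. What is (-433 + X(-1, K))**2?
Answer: 202500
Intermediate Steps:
u(B, O) = B*(-4 + O)
K = -5 (K = -3 - 2 = -5)
X(A, d) = -12 + d (X(A, d) = d + (2*(-4 - 2))*1 = d + (2*(-6))*1 = d - 12*1 = d - 12 = -12 + d)
(-433 + X(-1, K))**2 = (-433 + (-12 - 5))**2 = (-433 - 17)**2 = (-450)**2 = 202500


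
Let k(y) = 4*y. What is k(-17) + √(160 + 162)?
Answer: -68 + √322 ≈ -50.056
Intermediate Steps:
k(-17) + √(160 + 162) = 4*(-17) + √(160 + 162) = -68 + √322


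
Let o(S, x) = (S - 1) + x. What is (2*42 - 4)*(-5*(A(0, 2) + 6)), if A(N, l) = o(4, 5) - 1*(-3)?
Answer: -6800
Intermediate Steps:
o(S, x) = -1 + S + x (o(S, x) = (-1 + S) + x = -1 + S + x)
A(N, l) = 11 (A(N, l) = (-1 + 4 + 5) - 1*(-3) = 8 + 3 = 11)
(2*42 - 4)*(-5*(A(0, 2) + 6)) = (2*42 - 4)*(-5*(11 + 6)) = (84 - 4)*(-5*17) = 80*(-85) = -6800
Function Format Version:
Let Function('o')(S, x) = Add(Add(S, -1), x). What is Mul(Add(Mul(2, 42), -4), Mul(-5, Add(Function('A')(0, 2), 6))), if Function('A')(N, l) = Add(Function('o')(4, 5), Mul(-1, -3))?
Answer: -6800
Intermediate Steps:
Function('o')(S, x) = Add(-1, S, x) (Function('o')(S, x) = Add(Add(-1, S), x) = Add(-1, S, x))
Function('A')(N, l) = 11 (Function('A')(N, l) = Add(Add(-1, 4, 5), Mul(-1, -3)) = Add(8, 3) = 11)
Mul(Add(Mul(2, 42), -4), Mul(-5, Add(Function('A')(0, 2), 6))) = Mul(Add(Mul(2, 42), -4), Mul(-5, Add(11, 6))) = Mul(Add(84, -4), Mul(-5, 17)) = Mul(80, -85) = -6800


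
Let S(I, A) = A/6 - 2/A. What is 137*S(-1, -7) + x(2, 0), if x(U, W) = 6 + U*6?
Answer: -4313/42 ≈ -102.69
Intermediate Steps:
x(U, W) = 6 + 6*U
S(I, A) = -2/A + A/6 (S(I, A) = A*(1/6) - 2/A = A/6 - 2/A = -2/A + A/6)
137*S(-1, -7) + x(2, 0) = 137*(-2/(-7) + (1/6)*(-7)) + (6 + 6*2) = 137*(-2*(-1/7) - 7/6) + (6 + 12) = 137*(2/7 - 7/6) + 18 = 137*(-37/42) + 18 = -5069/42 + 18 = -4313/42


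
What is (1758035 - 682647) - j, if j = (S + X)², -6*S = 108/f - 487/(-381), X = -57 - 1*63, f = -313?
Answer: 543170668858255463/511966008324 ≈ 1.0610e+6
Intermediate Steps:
X = -120 (X = -57 - 63 = -120)
S = -111283/715518 (S = -(108/(-313) - 487/(-381))/6 = -(108*(-1/313) - 487*(-1/381))/6 = -(-108/313 + 487/381)/6 = -⅙*111283/119253 = -111283/715518 ≈ -0.15553)
j = 7391432901274249/511966008324 (j = (-111283/715518 - 120)² = (-85973443/715518)² = 7391432901274249/511966008324 ≈ 14437.)
(1758035 - 682647) - j = (1758035 - 682647) - 1*7391432901274249/511966008324 = 1075388 - 7391432901274249/511966008324 = 543170668858255463/511966008324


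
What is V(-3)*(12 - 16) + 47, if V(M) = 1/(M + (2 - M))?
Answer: 45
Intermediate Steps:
V(M) = ½ (V(M) = 1/2 = ½)
V(-3)*(12 - 16) + 47 = (12 - 16)/2 + 47 = (½)*(-4) + 47 = -2 + 47 = 45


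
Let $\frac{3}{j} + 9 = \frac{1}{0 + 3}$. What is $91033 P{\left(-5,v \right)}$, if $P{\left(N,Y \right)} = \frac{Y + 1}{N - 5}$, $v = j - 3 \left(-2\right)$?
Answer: $- \frac{15748709}{260} \approx -60572.0$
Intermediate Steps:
$j = - \frac{9}{26}$ ($j = \frac{3}{-9 + \frac{1}{0 + 3}} = \frac{3}{-9 + \frac{1}{3}} = \frac{3}{- \frac{26}{3}} = 3 \left(- \frac{3}{26}\right) = - \frac{9}{26} \approx -0.34615$)
$v = \frac{147}{26}$ ($v = - \frac{9}{26} - 3 \left(-2\right) = - \frac{9}{26} - -6 = - \frac{9}{26} + 6 = \frac{147}{26} \approx 5.6538$)
$P{\left(N,Y \right)} = \frac{1 + Y}{-5 + N}$
$91033 P{\left(-5,v \right)} = 91033 \frac{1 + \frac{147}{26}}{-5 - 5} = 91033 \frac{1}{-10} \cdot \frac{173}{26} = 91033 \left(\left(- \frac{1}{10}\right) \frac{173}{26}\right) = 91033 \left(- \frac{173}{260}\right) = - \frac{15748709}{260}$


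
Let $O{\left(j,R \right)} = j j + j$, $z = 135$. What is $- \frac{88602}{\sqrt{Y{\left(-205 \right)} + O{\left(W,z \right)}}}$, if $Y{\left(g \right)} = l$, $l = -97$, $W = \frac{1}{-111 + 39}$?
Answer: $\frac{6379344 i \sqrt{502919}}{502919} \approx 8995.5 i$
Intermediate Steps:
$W = - \frac{1}{72}$ ($W = \frac{1}{-72} = - \frac{1}{72} \approx -0.013889$)
$Y{\left(g \right)} = -97$
$O{\left(j,R \right)} = j + j^{2}$ ($O{\left(j,R \right)} = j^{2} + j = j + j^{2}$)
$- \frac{88602}{\sqrt{Y{\left(-205 \right)} + O{\left(W,z \right)}}} = - \frac{88602}{\sqrt{-97 - \frac{1 - \frac{1}{72}}{72}}} = - \frac{88602}{\sqrt{-97 - \frac{71}{5184}}} = - \frac{88602}{\sqrt{- \frac{502919}{5184}}} = - \frac{88602}{\frac{1}{72} i \sqrt{502919}} = - 88602 \left(- \frac{72 i \sqrt{502919}}{502919}\right) = \frac{6379344 i \sqrt{502919}}{502919}$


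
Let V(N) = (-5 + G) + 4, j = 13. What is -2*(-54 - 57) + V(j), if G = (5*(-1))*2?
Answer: 211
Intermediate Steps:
G = -10 (G = -5*2 = -10)
V(N) = -11 (V(N) = (-5 - 10) + 4 = -15 + 4 = -11)
-2*(-54 - 57) + V(j) = -2*(-54 - 57) - 11 = -2*(-111) - 11 = 222 - 11 = 211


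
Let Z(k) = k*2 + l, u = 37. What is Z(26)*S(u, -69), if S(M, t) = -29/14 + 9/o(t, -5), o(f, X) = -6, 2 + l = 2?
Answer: -1300/7 ≈ -185.71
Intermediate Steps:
l = 0 (l = -2 + 2 = 0)
S(M, t) = -25/7 (S(M, t) = -29/14 + 9/(-6) = -29*1/14 + 9*(-1/6) = -29/14 - 3/2 = -25/7)
Z(k) = 2*k (Z(k) = k*2 + 0 = 2*k + 0 = 2*k)
Z(26)*S(u, -69) = (2*26)*(-25/7) = 52*(-25/7) = -1300/7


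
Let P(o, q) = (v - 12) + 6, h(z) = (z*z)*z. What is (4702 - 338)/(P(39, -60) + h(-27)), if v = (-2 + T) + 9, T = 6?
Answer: -1091/4919 ≈ -0.22179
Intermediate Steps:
h(z) = z³ (h(z) = z²*z = z³)
v = 13 (v = (-2 + 6) + 9 = 4 + 9 = 13)
P(o, q) = 7 (P(o, q) = (13 - 12) + 6 = 1 + 6 = 7)
(4702 - 338)/(P(39, -60) + h(-27)) = (4702 - 338)/(7 + (-27)³) = 4364/(7 - 19683) = 4364/(-19676) = 4364*(-1/19676) = -1091/4919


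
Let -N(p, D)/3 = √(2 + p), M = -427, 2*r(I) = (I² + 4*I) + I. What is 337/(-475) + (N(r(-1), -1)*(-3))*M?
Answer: -337/475 ≈ -0.70947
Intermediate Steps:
r(I) = I²/2 + 5*I/2 (r(I) = ((I² + 4*I) + I)/2 = (I² + 5*I)/2 = I²/2 + 5*I/2)
N(p, D) = -3*√(2 + p)
337/(-475) + (N(r(-1), -1)*(-3))*M = 337/(-475) + (-3*√(2 + (½)*(-1)*(5 - 1))*(-3))*(-427) = 337*(-1/475) + (-3*√(2 + (½)*(-1)*4)*(-3))*(-427) = -337/475 + (-3*√(2 - 2)*(-3))*(-427) = -337/475 + (-3*√0*(-3))*(-427) = -337/475 + (-3*0*(-3))*(-427) = -337/475 + (0*(-3))*(-427) = -337/475 + 0*(-427) = -337/475 + 0 = -337/475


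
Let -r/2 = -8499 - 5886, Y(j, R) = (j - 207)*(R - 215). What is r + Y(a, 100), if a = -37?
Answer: 56830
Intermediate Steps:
Y(j, R) = (-215 + R)*(-207 + j) (Y(j, R) = (-207 + j)*(-215 + R) = (-215 + R)*(-207 + j))
r = 28770 (r = -2*(-8499 - 5886) = -2*(-14385) = 28770)
r + Y(a, 100) = 28770 + (44505 - 215*(-37) - 207*100 + 100*(-37)) = 28770 + (44505 + 7955 - 20700 - 3700) = 28770 + 28060 = 56830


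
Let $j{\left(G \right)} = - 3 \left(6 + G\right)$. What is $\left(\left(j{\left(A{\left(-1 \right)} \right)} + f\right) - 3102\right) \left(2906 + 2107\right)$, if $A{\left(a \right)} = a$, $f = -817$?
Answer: $-19721142$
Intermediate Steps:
$j{\left(G \right)} = -18 - 3 G$
$\left(\left(j{\left(A{\left(-1 \right)} \right)} + f\right) - 3102\right) \left(2906 + 2107\right) = \left(\left(\left(-18 - -3\right) - 817\right) - 3102\right) \left(2906 + 2107\right) = \left(\left(\left(-18 + 3\right) - 817\right) - 3102\right) 5013 = \left(\left(-15 - 817\right) - 3102\right) 5013 = \left(-832 - 3102\right) 5013 = \left(-3934\right) 5013 = -19721142$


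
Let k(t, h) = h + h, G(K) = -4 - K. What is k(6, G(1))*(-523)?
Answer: 5230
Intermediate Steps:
k(t, h) = 2*h
k(6, G(1))*(-523) = (2*(-4 - 1*1))*(-523) = (2*(-4 - 1))*(-523) = (2*(-5))*(-523) = -10*(-523) = 5230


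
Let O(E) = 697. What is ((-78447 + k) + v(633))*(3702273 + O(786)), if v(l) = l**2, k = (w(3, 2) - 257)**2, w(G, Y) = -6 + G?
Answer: 1443573230740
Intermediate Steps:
k = 67600 (k = ((-6 + 3) - 257)**2 = (-3 - 257)**2 = (-260)**2 = 67600)
((-78447 + k) + v(633))*(3702273 + O(786)) = ((-78447 + 67600) + 633**2)*(3702273 + 697) = (-10847 + 400689)*3702970 = 389842*3702970 = 1443573230740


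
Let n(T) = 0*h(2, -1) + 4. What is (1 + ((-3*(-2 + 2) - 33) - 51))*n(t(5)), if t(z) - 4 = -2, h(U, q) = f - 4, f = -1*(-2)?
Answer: -332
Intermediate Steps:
f = 2
h(U, q) = -2 (h(U, q) = 2 - 4 = -2)
t(z) = 2 (t(z) = 4 - 2 = 2)
n(T) = 4 (n(T) = 0*(-2) + 4 = 0 + 4 = 4)
(1 + ((-3*(-2 + 2) - 33) - 51))*n(t(5)) = (1 + ((-3*(-2 + 2) - 33) - 51))*4 = (1 + ((-3*0 - 33) - 51))*4 = (1 + ((0 - 33) - 51))*4 = (1 + (-33 - 51))*4 = (1 - 84)*4 = -83*4 = -332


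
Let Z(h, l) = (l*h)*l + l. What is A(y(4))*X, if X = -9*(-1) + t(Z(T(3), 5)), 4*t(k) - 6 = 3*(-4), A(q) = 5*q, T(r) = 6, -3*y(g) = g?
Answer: -50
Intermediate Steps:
y(g) = -g/3
Z(h, l) = l + h*l**2 (Z(h, l) = (h*l)*l + l = h*l**2 + l = l + h*l**2)
t(k) = -3/2 (t(k) = 3/2 + (3*(-4))/4 = 3/2 + (1/4)*(-12) = 3/2 - 3 = -3/2)
X = 15/2 (X = -9*(-1) - 3/2 = 9 - 3/2 = 15/2 ≈ 7.5000)
A(y(4))*X = (5*(-1/3*4))*(15/2) = (5*(-4/3))*(15/2) = -20/3*15/2 = -50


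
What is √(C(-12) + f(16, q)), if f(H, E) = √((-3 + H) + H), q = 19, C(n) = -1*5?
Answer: √(-5 + √29) ≈ 0.62062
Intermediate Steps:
C(n) = -5
f(H, E) = √(-3 + 2*H)
√(C(-12) + f(16, q)) = √(-5 + √(-3 + 2*16)) = √(-5 + √(-3 + 32)) = √(-5 + √29)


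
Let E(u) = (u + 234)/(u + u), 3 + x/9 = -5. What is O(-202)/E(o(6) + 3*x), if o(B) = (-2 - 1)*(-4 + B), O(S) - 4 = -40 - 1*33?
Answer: 2553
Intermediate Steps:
O(S) = -69 (O(S) = 4 + (-40 - 1*33) = 4 + (-40 - 33) = 4 - 73 = -69)
o(B) = 12 - 3*B (o(B) = -3*(-4 + B) = 12 - 3*B)
x = -72 (x = -27 + 9*(-5) = -27 - 45 = -72)
E(u) = (234 + u)/(2*u) (E(u) = (234 + u)/((2*u)) = (234 + u)*(1/(2*u)) = (234 + u)/(2*u))
O(-202)/E(o(6) + 3*x) = -69*2*((12 - 3*6) + 3*(-72))/(234 + ((12 - 3*6) + 3*(-72))) = -69*2*((12 - 18) - 216)/(234 + ((12 - 18) - 216)) = -69*2*(-6 - 216)/(234 + (-6 - 216)) = -69*(-444/(234 - 222)) = -69/((½)*(-1/222)*12) = -69/(-1/37) = -69*(-37) = 2553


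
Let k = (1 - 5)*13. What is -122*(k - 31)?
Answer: 10126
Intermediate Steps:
k = -52 (k = -4*13 = -52)
-122*(k - 31) = -122*(-52 - 31) = -122*(-83) = 10126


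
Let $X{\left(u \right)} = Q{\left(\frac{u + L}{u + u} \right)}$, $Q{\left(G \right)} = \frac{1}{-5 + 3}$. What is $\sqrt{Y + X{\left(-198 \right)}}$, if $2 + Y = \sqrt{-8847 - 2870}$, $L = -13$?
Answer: $\frac{\sqrt{-10 + 4 i \sqrt{11717}}}{2} \approx 7.2723 + 7.4422 i$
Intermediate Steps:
$Y = -2 + i \sqrt{11717}$ ($Y = -2 + \sqrt{-8847 - 2870} = -2 + \sqrt{-11717} = -2 + i \sqrt{11717} \approx -2.0 + 108.25 i$)
$Q{\left(G \right)} = - \frac{1}{2}$ ($Q{\left(G \right)} = \frac{1}{-2} = - \frac{1}{2}$)
$X{\left(u \right)} = - \frac{1}{2}$
$\sqrt{Y + X{\left(-198 \right)}} = \sqrt{\left(-2 + i \sqrt{11717}\right) - \frac{1}{2}} = \sqrt{- \frac{5}{2} + i \sqrt{11717}}$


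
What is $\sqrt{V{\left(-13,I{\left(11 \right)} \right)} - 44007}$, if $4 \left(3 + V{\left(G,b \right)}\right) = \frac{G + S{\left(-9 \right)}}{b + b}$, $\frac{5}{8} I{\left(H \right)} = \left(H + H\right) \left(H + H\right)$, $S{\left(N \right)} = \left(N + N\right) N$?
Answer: $\frac{i \sqrt{1363253015}}{176} \approx 209.79 i$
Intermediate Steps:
$S{\left(N \right)} = 2 N^{2}$ ($S{\left(N \right)} = 2 N N = 2 N^{2}$)
$I{\left(H \right)} = \frac{32 H^{2}}{5}$ ($I{\left(H \right)} = \frac{8 \left(H + H\right) \left(H + H\right)}{5} = \frac{8 \cdot 2 H 2 H}{5} = \frac{8 \cdot 4 H^{2}}{5} = \frac{32 H^{2}}{5}$)
$V{\left(G,b \right)} = -3 + \frac{162 + G}{8 b}$ ($V{\left(G,b \right)} = -3 + \frac{\left(G + 2 \left(-9\right)^{2}\right) \frac{1}{b + b}}{4} = -3 + \frac{\left(G + 2 \cdot 81\right) \frac{1}{2 b}}{4} = -3 + \frac{\left(G + 162\right) \frac{1}{2 b}}{4} = -3 + \frac{\left(162 + G\right) \frac{1}{2 b}}{4} = -3 + \frac{\frac{1}{2} \frac{1}{b} \left(162 + G\right)}{4} = -3 + \frac{162 + G}{8 b}$)
$\sqrt{V{\left(-13,I{\left(11 \right)} \right)} - 44007} = \sqrt{\frac{162 - 13 - 24 \frac{32 \cdot 11^{2}}{5}}{8 \frac{32 \cdot 11^{2}}{5}} - 44007} = \sqrt{\frac{162 - 13 - 24 \cdot \frac{32}{5} \cdot 121}{8 \cdot \frac{32}{5} \cdot 121} - 44007} = \sqrt{\frac{162 - 13 - \frac{92928}{5}}{8 \cdot \frac{3872}{5}} - 44007} = \sqrt{\frac{1}{8} \cdot \frac{5}{3872} \left(162 - 13 - \frac{92928}{5}\right) - 44007} = \sqrt{\frac{1}{8} \cdot \frac{5}{3872} \left(- \frac{92183}{5}\right) - 44007} = \sqrt{- \frac{92183}{30976} - 44007} = \sqrt{- \frac{1363253015}{30976}} = \frac{i \sqrt{1363253015}}{176}$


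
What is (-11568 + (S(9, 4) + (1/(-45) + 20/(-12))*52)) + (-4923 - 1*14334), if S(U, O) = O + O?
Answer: -1390717/45 ≈ -30905.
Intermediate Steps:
S(U, O) = 2*O
(-11568 + (S(9, 4) + (1/(-45) + 20/(-12))*52)) + (-4923 - 1*14334) = (-11568 + (2*4 + (1/(-45) + 20/(-12))*52)) + (-4923 - 1*14334) = (-11568 + (8 + (1*(-1/45) + 20*(-1/12))*52)) + (-4923 - 14334) = (-11568 + (8 + (-1/45 - 5/3)*52)) - 19257 = (-11568 + (8 - 76/45*52)) - 19257 = (-11568 + (8 - 3952/45)) - 19257 = (-11568 - 3592/45) - 19257 = -524152/45 - 19257 = -1390717/45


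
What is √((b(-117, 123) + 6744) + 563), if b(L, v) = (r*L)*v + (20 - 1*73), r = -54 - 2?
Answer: 15*√3614 ≈ 901.75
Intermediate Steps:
r = -56
b(L, v) = -53 - 56*L*v (b(L, v) = (-56*L)*v + (20 - 1*73) = -56*L*v + (20 - 73) = -56*L*v - 53 = -53 - 56*L*v)
√((b(-117, 123) + 6744) + 563) = √(((-53 - 56*(-117)*123) + 6744) + 563) = √(((-53 + 805896) + 6744) + 563) = √((805843 + 6744) + 563) = √(812587 + 563) = √813150 = 15*√3614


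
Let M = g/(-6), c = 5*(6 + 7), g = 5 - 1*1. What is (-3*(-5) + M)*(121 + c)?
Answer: 2666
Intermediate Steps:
g = 4 (g = 5 - 1 = 4)
c = 65 (c = 5*13 = 65)
M = -⅔ (M = 4/(-6) = 4*(-⅙) = -⅔ ≈ -0.66667)
(-3*(-5) + M)*(121 + c) = (-3*(-5) - ⅔)*(121 + 65) = (15 - ⅔)*186 = (43/3)*186 = 2666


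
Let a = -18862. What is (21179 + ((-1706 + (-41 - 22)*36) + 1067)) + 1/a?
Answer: 344646463/18862 ≈ 18272.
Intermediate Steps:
(21179 + ((-1706 + (-41 - 22)*36) + 1067)) + 1/a = (21179 + ((-1706 + (-41 - 22)*36) + 1067)) + 1/(-18862) = (21179 + ((-1706 - 63*36) + 1067)) - 1/18862 = (21179 + ((-1706 - 2268) + 1067)) - 1/18862 = (21179 + (-3974 + 1067)) - 1/18862 = (21179 - 2907) - 1/18862 = 18272 - 1/18862 = 344646463/18862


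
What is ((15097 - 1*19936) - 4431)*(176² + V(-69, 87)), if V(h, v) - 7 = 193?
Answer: -289001520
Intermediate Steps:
V(h, v) = 200 (V(h, v) = 7 + 193 = 200)
((15097 - 1*19936) - 4431)*(176² + V(-69, 87)) = ((15097 - 1*19936) - 4431)*(176² + 200) = ((15097 - 19936) - 4431)*(30976 + 200) = (-4839 - 4431)*31176 = -9270*31176 = -289001520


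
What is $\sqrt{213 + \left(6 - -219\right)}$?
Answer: $\sqrt{438} \approx 20.928$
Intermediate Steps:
$\sqrt{213 + \left(6 - -219\right)} = \sqrt{213 + \left(6 + 219\right)} = \sqrt{213 + 225} = \sqrt{438}$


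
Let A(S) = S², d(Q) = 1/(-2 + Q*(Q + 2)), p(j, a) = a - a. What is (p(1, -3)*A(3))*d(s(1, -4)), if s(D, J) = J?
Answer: 0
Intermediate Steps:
p(j, a) = 0
d(Q) = 1/(-2 + Q*(2 + Q))
(p(1, -3)*A(3))*d(s(1, -4)) = (0*3²)/(-2 + (-4)² + 2*(-4)) = (0*9)/(-2 + 16 - 8) = 0/6 = 0*(⅙) = 0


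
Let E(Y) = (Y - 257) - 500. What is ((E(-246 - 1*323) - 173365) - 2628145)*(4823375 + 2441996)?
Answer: -20363643392156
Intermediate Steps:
E(Y) = -757 + Y (E(Y) = (-257 + Y) - 500 = -757 + Y)
((E(-246 - 1*323) - 173365) - 2628145)*(4823375 + 2441996) = (((-757 + (-246 - 1*323)) - 173365) - 2628145)*(4823375 + 2441996) = (((-757 + (-246 - 323)) - 173365) - 2628145)*7265371 = (((-757 - 569) - 173365) - 2628145)*7265371 = ((-1326 - 173365) - 2628145)*7265371 = (-174691 - 2628145)*7265371 = -2802836*7265371 = -20363643392156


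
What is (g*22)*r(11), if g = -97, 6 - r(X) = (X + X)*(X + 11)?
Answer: 1020052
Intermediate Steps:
r(X) = 6 - 2*X*(11 + X) (r(X) = 6 - (X + X)*(X + 11) = 6 - 2*X*(11 + X))
(g*22)*r(11) = (-97*22)*(6 - 22*11 - 2*11**2) = -2134*(6 - 242 - 2*121) = -2134*(6 - 242 - 242) = -2134*(-478) = 1020052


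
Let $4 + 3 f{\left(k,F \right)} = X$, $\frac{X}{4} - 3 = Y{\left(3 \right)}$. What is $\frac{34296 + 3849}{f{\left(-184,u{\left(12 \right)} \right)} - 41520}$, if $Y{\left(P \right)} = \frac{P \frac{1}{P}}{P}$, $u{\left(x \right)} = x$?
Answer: $- \frac{343305}{373652} \approx -0.91878$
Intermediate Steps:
$Y{\left(P \right)} = \frac{1}{P}$ ($Y{\left(P \right)} = 1 \frac{1}{P} = \frac{1}{P}$)
$X = \frac{40}{3}$ ($X = 12 + \frac{4}{3} = \frac{40}{3} \approx 13.333$)
$f{\left(k,F \right)} = \frac{28}{9}$ ($f{\left(k,F \right)} = - \frac{4}{3} + \frac{1}{3} \cdot \frac{40}{3} = - \frac{4}{3} + \frac{40}{9} = \frac{28}{9}$)
$\frac{34296 + 3849}{f{\left(-184,u{\left(12 \right)} \right)} - 41520} = \frac{34296 + 3849}{\frac{28}{9} - 41520} = \frac{38145}{- \frac{373652}{9}} = 38145 \left(- \frac{9}{373652}\right) = - \frac{343305}{373652}$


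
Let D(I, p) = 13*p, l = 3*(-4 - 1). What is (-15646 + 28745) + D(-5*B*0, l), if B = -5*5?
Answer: 12904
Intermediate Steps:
B = -25
l = -15 (l = 3*(-5) = -15)
(-15646 + 28745) + D(-5*B*0, l) = (-15646 + 28745) + 13*(-15) = 13099 - 195 = 12904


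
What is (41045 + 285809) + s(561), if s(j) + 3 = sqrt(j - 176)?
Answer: 326851 + sqrt(385) ≈ 3.2687e+5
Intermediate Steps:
s(j) = -3 + sqrt(-176 + j) (s(j) = -3 + sqrt(j - 176) = -3 + sqrt(-176 + j))
(41045 + 285809) + s(561) = (41045 + 285809) + (-3 + sqrt(-176 + 561)) = 326854 + (-3 + sqrt(385)) = 326851 + sqrt(385)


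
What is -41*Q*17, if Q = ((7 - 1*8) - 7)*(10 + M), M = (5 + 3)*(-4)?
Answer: -122672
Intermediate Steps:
M = -32 (M = 8*(-4) = -32)
Q = 176 (Q = ((7 - 1*8) - 7)*(10 - 32) = ((7 - 8) - 7)*(-22) = (-1 - 7)*(-22) = -8*(-22) = 176)
-41*Q*17 = -41*176*17 = -7216*17 = -122672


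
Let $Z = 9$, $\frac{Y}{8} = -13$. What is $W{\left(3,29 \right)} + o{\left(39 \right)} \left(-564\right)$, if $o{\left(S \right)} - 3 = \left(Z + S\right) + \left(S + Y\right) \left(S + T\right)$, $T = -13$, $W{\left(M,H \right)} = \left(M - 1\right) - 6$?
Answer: $924392$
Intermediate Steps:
$Y = -104$ ($Y = 8 \left(-13\right) = -104$)
$W{\left(M,H \right)} = -7 + M$ ($W{\left(M,H \right)} = \left(-1 + M\right) - 6 = -7 + M$)
$o{\left(S \right)} = 12 + S + \left(-104 + S\right) \left(-13 + S\right)$ ($o{\left(S \right)} = 3 + \left(\left(9 + S\right) + \left(S - 104\right) \left(S - 13\right)\right) = 3 + \left(\left(9 + S\right) + \left(-104 + S\right) \left(-13 + S\right)\right) = 3 + \left(9 + S + \left(-104 + S\right) \left(-13 + S\right)\right) = 12 + S + \left(-104 + S\right) \left(-13 + S\right)$)
$W{\left(3,29 \right)} + o{\left(39 \right)} \left(-564\right) = \left(-7 + 3\right) + \left(1364 + 39^{2} - 4524\right) \left(-564\right) = -4 + \left(1364 + 1521 - 4524\right) \left(-564\right) = -4 - -924396 = -4 + 924396 = 924392$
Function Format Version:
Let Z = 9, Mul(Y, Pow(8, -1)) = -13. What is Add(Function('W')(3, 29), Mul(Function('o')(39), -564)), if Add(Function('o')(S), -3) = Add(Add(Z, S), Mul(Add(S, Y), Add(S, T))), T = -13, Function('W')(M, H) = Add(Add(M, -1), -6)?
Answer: 924392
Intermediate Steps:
Y = -104 (Y = Mul(8, -13) = -104)
Function('W')(M, H) = Add(-7, M) (Function('W')(M, H) = Add(Add(-1, M), -6) = Add(-7, M))
Function('o')(S) = Add(12, S, Mul(Add(-104, S), Add(-13, S))) (Function('o')(S) = Add(3, Add(Add(9, S), Mul(Add(S, -104), Add(S, -13)))) = Add(3, Add(Add(9, S), Mul(Add(-104, S), Add(-13, S)))) = Add(3, Add(9, S, Mul(Add(-104, S), Add(-13, S)))) = Add(12, S, Mul(Add(-104, S), Add(-13, S))))
Add(Function('W')(3, 29), Mul(Function('o')(39), -564)) = Add(Add(-7, 3), Mul(Add(1364, Pow(39, 2), Mul(-116, 39)), -564)) = Add(-4, Mul(Add(1364, 1521, -4524), -564)) = Add(-4, Mul(-1639, -564)) = Add(-4, 924396) = 924392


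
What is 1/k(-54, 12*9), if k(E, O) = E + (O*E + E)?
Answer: -1/5940 ≈ -0.00016835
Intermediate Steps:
k(E, O) = 2*E + E*O (k(E, O) = E + (E*O + E) = E + (E + E*O) = 2*E + E*O)
1/k(-54, 12*9) = 1/(-54*(2 + 12*9)) = 1/(-54*(2 + 108)) = 1/(-54*110) = 1/(-5940) = -1/5940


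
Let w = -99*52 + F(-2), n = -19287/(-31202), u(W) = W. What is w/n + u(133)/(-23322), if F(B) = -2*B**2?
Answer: -1250662633345/149937138 ≈ -8341.3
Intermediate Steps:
n = 19287/31202 (n = -19287*(-1/31202) = 19287/31202 ≈ 0.61813)
w = -5156 (w = -99*52 - 2*(-2)**2 = -5148 - 2*4 = -5148 - 8 = -5156)
w/n + u(133)/(-23322) = -5156/19287/31202 + 133/(-23322) = -5156*31202/19287 + 133*(-1/23322) = -160877512/19287 - 133/23322 = -1250662633345/149937138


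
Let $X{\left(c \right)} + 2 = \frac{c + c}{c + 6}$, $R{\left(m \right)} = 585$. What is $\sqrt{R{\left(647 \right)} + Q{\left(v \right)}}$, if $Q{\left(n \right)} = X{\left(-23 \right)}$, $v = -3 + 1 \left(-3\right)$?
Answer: $\frac{\sqrt{169269}}{17} \approx 24.201$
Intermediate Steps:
$X{\left(c \right)} = -2 + \frac{2 c}{6 + c}$ ($X{\left(c \right)} = -2 + \frac{c + c}{c + 6} = -2 + \frac{2 c}{6 + c}$)
$v = -6$ ($v = -3 - 3 = -6$)
$Q{\left(n \right)} = \frac{12}{17}$ ($Q{\left(n \right)} = - \frac{12}{6 - 23} = - \frac{12}{-17} = \left(-12\right) \left(- \frac{1}{17}\right) = \frac{12}{17}$)
$\sqrt{R{\left(647 \right)} + Q{\left(v \right)}} = \sqrt{585 + \frac{12}{17}} = \sqrt{\frac{9957}{17}} = \frac{\sqrt{169269}}{17}$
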